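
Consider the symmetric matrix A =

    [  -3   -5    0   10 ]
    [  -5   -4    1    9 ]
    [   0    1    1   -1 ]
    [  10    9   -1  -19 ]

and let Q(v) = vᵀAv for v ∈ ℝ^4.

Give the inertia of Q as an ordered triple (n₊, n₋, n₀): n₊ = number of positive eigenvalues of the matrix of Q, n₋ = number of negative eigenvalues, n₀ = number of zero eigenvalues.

Row-reducing A symmetrically gives the diagonal entries -3, 13/3, 10/13, 0.
That gives 2 positive, 1 negative, 1 zero pivots.

(2, 1, 1)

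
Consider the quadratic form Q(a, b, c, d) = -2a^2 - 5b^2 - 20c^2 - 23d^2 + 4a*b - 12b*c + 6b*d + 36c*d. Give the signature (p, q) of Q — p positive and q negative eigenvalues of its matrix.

(0, 4)

The symmetric matrix is A = [[-2, 2, 0, 0], [2, -5, -6, 3], [0, -6, -20, 18], [0, 3, 18, -23]].
Symmetric row and column elimination reduces A to a congruent diagonal form with pivots -2, -3, -8, -2.
Counting signs: 4 negative.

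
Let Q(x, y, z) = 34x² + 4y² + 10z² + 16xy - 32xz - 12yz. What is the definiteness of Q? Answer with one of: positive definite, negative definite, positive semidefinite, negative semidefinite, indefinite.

positive definite

Write A = [[34, 8, -16], [8, 4, -6], [-16, -6, 10]].
Row-reducing A symmetrically gives the diagonal entries 34, 36/17, 1/9.
So there are 3 positive pivots.
Hence Q is positive definite.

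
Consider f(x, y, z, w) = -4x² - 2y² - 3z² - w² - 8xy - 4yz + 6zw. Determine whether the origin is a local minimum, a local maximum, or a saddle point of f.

saddle point

The Hessian at the origin is H = [[-8, -8, 0, 0], [-8, -4, -4, 0], [0, -4, -6, 6], [0, 0, 6, -2]].
Symmetric row and column elimination reduces H to a congruent diagonal form with pivots -8, 4, -10, 8/5.
That gives 2 positive, 2 negative pivots.
H is indefinite, so the origin is a saddle point.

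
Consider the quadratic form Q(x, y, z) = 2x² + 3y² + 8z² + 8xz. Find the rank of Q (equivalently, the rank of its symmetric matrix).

2

Write A = [[2, 0, 4], [0, 3, 0], [4, 0, 8]].
Congruent diagonalization of A (simultaneous row and column reduction) yields pivots 2, 3, 0.
So there are 2 positive, 1 zero pivots.
The rank is the number of nonzero pivots: 2.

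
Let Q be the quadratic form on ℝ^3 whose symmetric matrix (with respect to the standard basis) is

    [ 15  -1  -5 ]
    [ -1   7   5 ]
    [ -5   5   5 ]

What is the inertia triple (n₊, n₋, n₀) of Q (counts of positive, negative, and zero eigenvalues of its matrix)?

Symmetric row and column elimination reduces A to a congruent diagonal form with pivots 15, 104/15, 5/26.
So there are 3 positive pivots.

(3, 0, 0)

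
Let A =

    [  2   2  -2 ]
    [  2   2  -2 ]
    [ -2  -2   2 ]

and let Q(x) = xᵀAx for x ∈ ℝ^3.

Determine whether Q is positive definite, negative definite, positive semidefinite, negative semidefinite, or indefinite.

Row-reducing A symmetrically gives the diagonal entries 2, 0, 0.
Counting signs: 1 positive, 2 zero.
Hence Q is positive semidefinite.

positive semidefinite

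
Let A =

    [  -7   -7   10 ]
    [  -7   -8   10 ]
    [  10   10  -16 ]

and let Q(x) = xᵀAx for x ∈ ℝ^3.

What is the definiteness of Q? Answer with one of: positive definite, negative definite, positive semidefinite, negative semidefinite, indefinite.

Applying the same elementary operations to the rows and columns of A produces a congruent diagonal matrix with entries -7, -1, -12/7.
Counting signs: 3 negative.
Hence Q is negative definite.

negative definite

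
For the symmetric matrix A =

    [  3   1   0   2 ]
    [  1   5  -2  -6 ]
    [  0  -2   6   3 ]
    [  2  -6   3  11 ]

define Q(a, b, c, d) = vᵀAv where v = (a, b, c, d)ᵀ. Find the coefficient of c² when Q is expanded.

The coefficient of c² is the diagonal entry A[3,3] = 6.

6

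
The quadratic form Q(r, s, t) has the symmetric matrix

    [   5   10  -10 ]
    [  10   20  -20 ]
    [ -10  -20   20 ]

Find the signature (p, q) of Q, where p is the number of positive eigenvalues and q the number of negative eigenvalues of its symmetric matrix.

(1, 0)

Symmetric row and column elimination reduces A to a congruent diagonal form with pivots 5, 0, 0.
So there are 1 positive, 2 zero pivots.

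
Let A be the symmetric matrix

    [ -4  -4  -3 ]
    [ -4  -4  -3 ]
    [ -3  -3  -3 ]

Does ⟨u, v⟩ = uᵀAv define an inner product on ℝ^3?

no

Congruent diagonalization of A (simultaneous row and column reduction) yields pivots -4, 0, -3/4.
So there are 2 negative, 1 zero pivots.
Hence Q is negative semidefinite.
⟨·,·⟩ is an inner product exactly when A is positive definite.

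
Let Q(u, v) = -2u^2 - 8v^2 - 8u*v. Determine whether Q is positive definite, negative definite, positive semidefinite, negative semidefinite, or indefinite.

The symmetric matrix of Q is [[-2, -4], [-4, -8]].
For the 2×2 matrix [[-2, -4], [-4, -8]]: det = -2·-8 − (-4)² = 0, trace = -10.
det = 0 so one eigenvalue is zero; the form is semidefinite with the sign of the trace.

negative semidefinite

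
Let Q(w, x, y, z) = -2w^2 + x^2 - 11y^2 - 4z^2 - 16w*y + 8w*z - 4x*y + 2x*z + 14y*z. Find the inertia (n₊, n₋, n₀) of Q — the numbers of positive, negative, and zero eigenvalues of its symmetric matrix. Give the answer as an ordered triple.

(3, 1, 0)

The associated matrix is A = [[-2, 0, -8, 4], [0, 1, -2, 1], [-8, -2, -11, 7], [4, 1, 7, -4]].
Congruent diagonalization of A (simultaneous row and column reduction) yields pivots -2, 1, 17, 2/17.
That gives 3 positive, 1 negative pivots.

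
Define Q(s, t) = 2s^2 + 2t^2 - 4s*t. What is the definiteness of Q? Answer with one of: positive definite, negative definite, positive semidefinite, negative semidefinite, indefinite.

The symmetric matrix is A = [[2, -2], [-2, 2]].
Applying the same elementary operations to the rows and columns of A produces a congruent diagonal matrix with entries 2, 0.
So there are 1 positive, 1 zero pivots.
Hence Q is positive semidefinite.

positive semidefinite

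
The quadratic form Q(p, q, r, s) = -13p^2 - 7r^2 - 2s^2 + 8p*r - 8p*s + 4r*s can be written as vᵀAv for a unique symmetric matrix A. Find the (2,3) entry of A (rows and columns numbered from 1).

0

The coefficient of q·r in Q is 0. For a symmetric A this equals A[2,3] + A[3,2] = 2·A[2,3].
So A[2,3] = 0/2 = 0.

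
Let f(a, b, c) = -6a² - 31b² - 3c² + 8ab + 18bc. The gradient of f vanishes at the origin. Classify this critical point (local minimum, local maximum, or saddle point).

The Hessian at the origin is H = [[-12, 8, 0], [8, -62, 18], [0, 18, -6]].
Symmetric row and column elimination reduces H to a congruent diagonal form with pivots -12, -170/3, -24/85.
Counting signs: 3 negative.
H is negative definite, so the origin is a strict local maximum.

local maximum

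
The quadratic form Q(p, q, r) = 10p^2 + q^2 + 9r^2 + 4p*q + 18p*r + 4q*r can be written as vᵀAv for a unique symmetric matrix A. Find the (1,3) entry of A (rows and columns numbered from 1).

The coefficient of p·r in Q is 18. For a symmetric A this equals A[1,3] + A[3,1] = 2·A[1,3].
So A[1,3] = 18/2 = 9.

9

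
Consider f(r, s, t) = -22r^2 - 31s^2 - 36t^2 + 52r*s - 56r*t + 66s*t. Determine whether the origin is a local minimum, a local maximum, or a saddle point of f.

The Hessian at the origin is H = [[-44, 52, -56], [52, -62, 66], [-56, 66, -72]].
Symmetric row and column elimination reduces H to a congruent diagonal form with pivots -44, -6/11, -2/3.
That gives 3 negative pivots.
H is negative definite, so the origin is a strict local maximum.

local maximum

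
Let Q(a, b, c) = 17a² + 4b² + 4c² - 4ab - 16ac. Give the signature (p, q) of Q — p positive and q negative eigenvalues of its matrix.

(2, 0)

Write A = [[17, -2, -8], [-2, 4, 0], [-8, 0, 4]].
Row-reducing A symmetrically gives the diagonal entries 17, 64/17, 0.
Counting signs: 2 positive, 1 zero.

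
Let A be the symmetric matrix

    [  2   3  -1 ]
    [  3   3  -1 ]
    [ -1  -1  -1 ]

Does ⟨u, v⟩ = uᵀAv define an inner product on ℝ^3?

Symmetric row and column elimination reduces A to a congruent diagonal form with pivots 2, -3/2, -4/3.
Counting signs: 1 positive, 2 negative.
Hence Q is indefinite.
⟨·,·⟩ is an inner product exactly when A is positive definite.

no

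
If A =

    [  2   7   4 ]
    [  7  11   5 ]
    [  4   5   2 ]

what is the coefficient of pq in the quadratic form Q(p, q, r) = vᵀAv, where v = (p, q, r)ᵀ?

14

The coefficient of pq is A[1,2] + A[2,1] = 2·7 = 14.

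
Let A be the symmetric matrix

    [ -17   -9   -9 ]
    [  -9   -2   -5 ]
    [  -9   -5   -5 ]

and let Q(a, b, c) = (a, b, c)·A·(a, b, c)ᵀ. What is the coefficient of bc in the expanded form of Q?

-10

The coefficient of bc is A[2,3] + A[3,2] = 2·(-5) = -10.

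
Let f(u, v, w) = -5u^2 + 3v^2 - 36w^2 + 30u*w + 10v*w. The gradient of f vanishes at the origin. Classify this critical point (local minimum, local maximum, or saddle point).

saddle point

The Hessian at the origin is H = [[-10, 0, 30], [0, 6, 10], [30, 10, -72]].
Applying the same elementary operations to the rows and columns of H produces a congruent diagonal matrix with entries -10, 6, 4/3.
That gives 2 positive, 1 negative pivots.
H is indefinite, so the origin is a saddle point.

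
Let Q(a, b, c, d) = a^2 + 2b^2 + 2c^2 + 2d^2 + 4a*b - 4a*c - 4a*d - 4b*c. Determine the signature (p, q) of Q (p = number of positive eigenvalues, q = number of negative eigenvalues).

The symmetric matrix is A = [[1, 2, -2, -2], [2, 2, -2, 0], [-2, -2, 2, 0], [-2, 0, 0, 2]].
Congruent diagonalization of A (simultaneous row and column reduction) yields pivots 1, -2, 0, 6.
That gives 2 positive, 1 negative, 1 zero pivots.

(2, 1)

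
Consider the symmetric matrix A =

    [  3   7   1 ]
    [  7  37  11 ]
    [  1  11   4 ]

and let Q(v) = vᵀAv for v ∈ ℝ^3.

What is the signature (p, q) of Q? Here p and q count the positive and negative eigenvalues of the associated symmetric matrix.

An LDLᵀ factorisation of A has diagonal entries 3, 62/3, 1/31.
So there are 3 positive pivots.

(3, 0)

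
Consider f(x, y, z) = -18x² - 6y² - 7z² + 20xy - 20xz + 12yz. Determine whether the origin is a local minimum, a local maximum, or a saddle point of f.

local maximum

The Hessian at the origin is H = [[-36, 20, -20], [20, -12, 12], [-20, 12, -14]].
Row-reducing H symmetrically gives the diagonal entries -36, -8/9, -2.
That gives 3 negative pivots.
H is negative definite, so the origin is a strict local maximum.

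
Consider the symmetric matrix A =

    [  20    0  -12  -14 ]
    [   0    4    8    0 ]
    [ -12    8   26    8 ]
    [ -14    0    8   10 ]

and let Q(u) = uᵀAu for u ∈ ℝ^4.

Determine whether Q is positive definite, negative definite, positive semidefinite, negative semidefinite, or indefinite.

positive definite

Leading principal minors: Δ_1 = 20, Δ_2 = 80, Δ_3 = 224, Δ_4 = 32.
All leading principal minors are positive, so by Sylvester's criterion Q is positive definite.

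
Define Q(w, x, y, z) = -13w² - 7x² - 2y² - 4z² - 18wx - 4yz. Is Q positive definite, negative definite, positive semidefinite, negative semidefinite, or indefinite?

The associated matrix is A = [[-13, -9, 0, 0], [-9, -7, 0, 0], [0, 0, -2, -2], [0, 0, -2, -4]].
Applying the same elementary operations to the rows and columns of A produces a congruent diagonal matrix with entries -13, -10/13, -2, -2.
Counting signs: 4 negative.
Hence Q is negative definite.

negative definite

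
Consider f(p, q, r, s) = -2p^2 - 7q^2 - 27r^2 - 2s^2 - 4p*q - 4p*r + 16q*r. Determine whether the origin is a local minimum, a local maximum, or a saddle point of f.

The Hessian at the origin is H = [[-4, -4, -4, 0], [-4, -14, 16, 0], [-4, 16, -54, 0], [0, 0, 0, -4]].
Applying the same elementary operations to the rows and columns of H produces a congruent diagonal matrix with entries -4, -10, -10, -4.
So there are 4 negative pivots.
H is negative definite, so the origin is a strict local maximum.

local maximum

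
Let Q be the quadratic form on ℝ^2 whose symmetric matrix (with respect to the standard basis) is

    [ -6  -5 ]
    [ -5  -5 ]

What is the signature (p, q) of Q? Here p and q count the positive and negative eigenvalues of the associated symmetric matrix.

Congruent diagonalization of A (simultaneous row and column reduction) yields pivots -6, -5/6.
So there are 2 negative pivots.

(0, 2)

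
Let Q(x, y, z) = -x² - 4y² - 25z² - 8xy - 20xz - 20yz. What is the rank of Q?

2

Write A = [[-1, -4, -10], [-4, -4, -10], [-10, -10, -25]].
Row-reducing A symmetrically gives the diagonal entries -1, 12, 0.
So there are 1 positive, 1 negative, 1 zero pivots.
The rank is the number of nonzero pivots: 2.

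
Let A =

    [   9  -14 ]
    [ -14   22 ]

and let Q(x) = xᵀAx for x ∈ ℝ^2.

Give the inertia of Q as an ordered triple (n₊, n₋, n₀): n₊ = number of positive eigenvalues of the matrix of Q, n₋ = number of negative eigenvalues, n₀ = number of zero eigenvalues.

Symmetric row and column elimination reduces A to a congruent diagonal form with pivots 9, 2/9.
So there are 2 positive pivots.

(2, 0, 0)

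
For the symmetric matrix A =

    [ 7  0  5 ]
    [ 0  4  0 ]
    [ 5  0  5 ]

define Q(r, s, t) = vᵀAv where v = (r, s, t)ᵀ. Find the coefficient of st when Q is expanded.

0

The coefficient of st is A[2,3] + A[3,2] = 2·0 = 0.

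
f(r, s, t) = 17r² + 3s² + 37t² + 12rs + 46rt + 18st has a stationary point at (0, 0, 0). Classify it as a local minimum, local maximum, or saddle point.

local minimum

The Hessian at the origin is H = [[34, 12, 46], [12, 6, 18], [46, 18, 74]].
Row-reducing H symmetrically gives the diagonal entries 34, 30/17, 10.
That gives 3 positive pivots.
H is positive definite, so the origin is a strict local minimum.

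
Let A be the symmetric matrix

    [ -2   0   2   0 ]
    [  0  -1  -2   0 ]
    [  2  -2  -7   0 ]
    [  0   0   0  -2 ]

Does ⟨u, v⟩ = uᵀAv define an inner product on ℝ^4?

Applying the same elementary operations to the rows and columns of A produces a congruent diagonal matrix with entries -2, -1, -1, -2.
Counting signs: 4 negative.
Hence Q is negative definite.
⟨·,·⟩ is an inner product exactly when A is positive definite.

no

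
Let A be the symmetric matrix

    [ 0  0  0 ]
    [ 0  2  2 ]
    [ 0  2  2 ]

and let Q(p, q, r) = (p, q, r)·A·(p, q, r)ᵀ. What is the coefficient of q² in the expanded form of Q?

2

The coefficient of q² is the diagonal entry A[2,2] = 2.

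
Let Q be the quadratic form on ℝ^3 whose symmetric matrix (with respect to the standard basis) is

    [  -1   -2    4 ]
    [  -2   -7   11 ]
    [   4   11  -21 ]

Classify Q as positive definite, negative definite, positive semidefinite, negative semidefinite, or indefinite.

negative definite

Symmetric row and column elimination reduces A to a congruent diagonal form with pivots -1, -3, -2.
So there are 3 negative pivots.
Hence Q is negative definite.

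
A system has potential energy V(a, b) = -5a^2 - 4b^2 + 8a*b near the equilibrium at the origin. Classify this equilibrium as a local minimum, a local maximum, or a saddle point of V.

The Hessian at the origin is H = [[-10, 8], [8, -8]].
det H = -10·-8 − (8)² = 16 > 0 and H[1,1] = -10 < 0, so H is negative definite.
Therefore the origin is a local maximum.

local maximum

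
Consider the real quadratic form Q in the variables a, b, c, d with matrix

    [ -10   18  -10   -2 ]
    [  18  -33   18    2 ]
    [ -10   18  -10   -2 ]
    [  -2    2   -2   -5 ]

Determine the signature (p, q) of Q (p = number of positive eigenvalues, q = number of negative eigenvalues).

Symmetric row and column elimination reduces A to a congruent diagonal form with pivots -10, -3/5, 0, -1/3.
So there are 3 negative, 1 zero pivots.

(0, 3)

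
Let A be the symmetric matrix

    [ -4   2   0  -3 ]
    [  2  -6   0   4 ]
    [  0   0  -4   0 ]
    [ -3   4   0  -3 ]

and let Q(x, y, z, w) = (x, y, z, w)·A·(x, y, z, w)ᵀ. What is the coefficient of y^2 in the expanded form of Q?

-6

The coefficient of y^2 is the diagonal entry A[2,2] = -6.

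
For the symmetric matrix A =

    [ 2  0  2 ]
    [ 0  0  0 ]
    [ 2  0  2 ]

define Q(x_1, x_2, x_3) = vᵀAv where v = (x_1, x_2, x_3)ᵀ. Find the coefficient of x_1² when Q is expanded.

The coefficient of x_1² is the diagonal entry A[1,1] = 2.

2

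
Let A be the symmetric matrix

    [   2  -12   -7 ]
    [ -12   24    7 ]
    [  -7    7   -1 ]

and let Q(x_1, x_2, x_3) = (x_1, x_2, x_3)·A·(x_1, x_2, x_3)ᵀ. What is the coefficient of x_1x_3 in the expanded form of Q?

The coefficient of x_1x_3 is A[1,3] + A[3,1] = 2·(-7) = -14.

-14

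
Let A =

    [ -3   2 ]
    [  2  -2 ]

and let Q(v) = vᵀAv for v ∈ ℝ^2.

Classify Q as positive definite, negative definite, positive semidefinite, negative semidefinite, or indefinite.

Applying the same elementary operations to the rows and columns of A produces a congruent diagonal matrix with entries -3, -2/3.
So there are 2 negative pivots.
Hence Q is negative definite.

negative definite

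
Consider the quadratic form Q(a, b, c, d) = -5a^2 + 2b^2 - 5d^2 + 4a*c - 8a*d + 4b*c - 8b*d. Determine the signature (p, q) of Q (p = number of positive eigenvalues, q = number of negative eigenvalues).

Write A = [[-5, 0, 2, -4], [0, 2, 2, -4], [2, 2, 0, 0], [-4, -4, 0, -5]].
An LDLᵀ factorisation of A has diagonal entries -5, 2, -6/5, -5.
That gives 1 positive, 3 negative pivots.

(1, 3)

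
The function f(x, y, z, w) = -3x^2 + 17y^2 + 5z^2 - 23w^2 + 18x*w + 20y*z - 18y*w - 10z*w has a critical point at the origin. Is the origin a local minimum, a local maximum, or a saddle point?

The Hessian at the origin is H = [[-6, 0, 0, 18], [0, 34, 20, -18], [0, 20, 10, -10], [18, -18, -10, -46]].
An LDLᵀ factorisation of H has diagonal entries -6, 34, -30/17, -4/3.
Counting signs: 1 positive, 3 negative.
H is indefinite, so the origin is a saddle point.

saddle point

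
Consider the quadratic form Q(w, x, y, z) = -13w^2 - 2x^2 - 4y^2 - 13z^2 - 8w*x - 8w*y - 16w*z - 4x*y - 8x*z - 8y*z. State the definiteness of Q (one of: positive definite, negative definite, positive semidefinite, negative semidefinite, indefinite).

negative definite

Write A = [[-13, -4, -4, -8], [-4, -2, -2, -4], [-4, -2, -4, -4], [-8, -4, -4, -13]].
Symmetric row and column elimination reduces A to a congruent diagonal form with pivots -13, -10/13, -2, -5.
Counting signs: 4 negative.
Hence Q is negative definite.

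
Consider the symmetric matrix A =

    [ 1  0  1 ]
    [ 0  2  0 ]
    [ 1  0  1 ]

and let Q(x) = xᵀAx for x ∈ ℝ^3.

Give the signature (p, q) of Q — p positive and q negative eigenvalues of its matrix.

(2, 0)

Row-reducing A symmetrically gives the diagonal entries 1, 2, 0.
That gives 2 positive, 1 zero pivots.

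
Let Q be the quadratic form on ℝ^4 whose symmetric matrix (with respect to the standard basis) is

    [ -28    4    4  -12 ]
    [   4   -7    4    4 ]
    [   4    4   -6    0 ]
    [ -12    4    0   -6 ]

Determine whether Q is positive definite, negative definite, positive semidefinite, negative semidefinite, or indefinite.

Row-reducing A symmetrically gives the diagonal entries -28, -45/7, -98/45, -2/49.
That gives 4 negative pivots.
Hence Q is negative definite.

negative definite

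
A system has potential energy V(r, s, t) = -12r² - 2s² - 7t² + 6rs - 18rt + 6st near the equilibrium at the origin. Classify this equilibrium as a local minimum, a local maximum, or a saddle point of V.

saddle point

The Hessian at the origin is H = [[-24, 6, -18], [6, -4, 6], [-18, 6, -14]].
Row-reducing H symmetrically gives the diagonal entries -24, -5/2, 2/5.
Counting signs: 1 positive, 2 negative.
H is indefinite, so the origin is a saddle point.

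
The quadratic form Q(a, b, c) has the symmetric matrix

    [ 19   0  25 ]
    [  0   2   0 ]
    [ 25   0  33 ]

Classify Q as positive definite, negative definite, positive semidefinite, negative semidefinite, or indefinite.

positive definite

Symmetric row and column elimination reduces A to a congruent diagonal form with pivots 19, 2, 2/19.
So there are 3 positive pivots.
Hence Q is positive definite.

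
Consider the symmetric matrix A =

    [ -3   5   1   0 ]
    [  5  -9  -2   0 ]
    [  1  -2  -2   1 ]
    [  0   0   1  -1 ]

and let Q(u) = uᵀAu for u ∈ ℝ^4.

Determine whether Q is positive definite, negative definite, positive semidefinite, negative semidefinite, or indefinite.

Applying the same elementary operations to the rows and columns of A produces a congruent diagonal matrix with entries -3, -2/3, -3/2, -1/3.
That gives 4 negative pivots.
Hence Q is negative definite.

negative definite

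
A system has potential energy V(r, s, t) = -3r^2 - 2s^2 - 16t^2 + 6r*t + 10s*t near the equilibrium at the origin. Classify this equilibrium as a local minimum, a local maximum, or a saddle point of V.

local maximum

The Hessian at the origin is H = [[-6, 0, 6], [0, -4, 10], [6, 10, -32]].
An LDLᵀ factorisation of H has diagonal entries -6, -4, -1.
Counting signs: 3 negative.
H is negative definite, so the origin is a strict local maximum.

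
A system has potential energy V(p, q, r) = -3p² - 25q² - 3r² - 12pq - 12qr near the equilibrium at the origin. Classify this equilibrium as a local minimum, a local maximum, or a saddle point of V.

The Hessian at the origin is H = [[-6, -12, 0], [-12, -50, -12], [0, -12, -6]].
Applying the same elementary operations to the rows and columns of H produces a congruent diagonal matrix with entries -6, -26, -6/13.
So there are 3 negative pivots.
H is negative definite, so the origin is a strict local maximum.

local maximum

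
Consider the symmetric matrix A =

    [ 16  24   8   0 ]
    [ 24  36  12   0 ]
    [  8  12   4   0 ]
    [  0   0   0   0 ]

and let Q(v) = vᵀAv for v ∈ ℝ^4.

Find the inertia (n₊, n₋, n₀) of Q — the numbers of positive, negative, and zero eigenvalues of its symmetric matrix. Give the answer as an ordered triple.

(1, 0, 3)

Row-reducing A symmetrically gives the diagonal entries 16, 0, 0, 0.
Counting signs: 1 positive, 3 zero.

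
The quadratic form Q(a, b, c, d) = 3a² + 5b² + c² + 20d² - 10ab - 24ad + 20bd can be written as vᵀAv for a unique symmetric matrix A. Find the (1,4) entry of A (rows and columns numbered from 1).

The coefficient of a·d in Q is -24. For a symmetric A this equals A[1,4] + A[4,1] = 2·A[1,4].
So A[1,4] = -24/2 = -12.

-12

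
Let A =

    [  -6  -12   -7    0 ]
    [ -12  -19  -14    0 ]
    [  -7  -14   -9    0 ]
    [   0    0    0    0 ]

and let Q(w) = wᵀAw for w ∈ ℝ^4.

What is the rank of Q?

Applying the same elementary operations to the rows and columns of A produces a congruent diagonal matrix with entries -6, 5, -5/6, 0.
So there are 1 positive, 2 negative, 1 zero pivots.
The rank is the number of nonzero pivots: 3.

3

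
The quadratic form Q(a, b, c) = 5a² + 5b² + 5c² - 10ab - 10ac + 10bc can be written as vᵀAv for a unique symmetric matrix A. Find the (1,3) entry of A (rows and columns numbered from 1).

-5

The coefficient of a·c in Q is -10. For a symmetric A this equals A[1,3] + A[3,1] = 2·A[1,3].
So A[1,3] = -10/2 = -5.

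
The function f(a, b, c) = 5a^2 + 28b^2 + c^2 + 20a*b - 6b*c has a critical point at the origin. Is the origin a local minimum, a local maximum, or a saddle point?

The Hessian at the origin is H = [[10, 20, 0], [20, 56, -6], [0, -6, 2]].
An LDLᵀ factorisation of H has diagonal entries 10, 16, -1/4.
That gives 2 positive, 1 negative pivots.
H is indefinite, so the origin is a saddle point.

saddle point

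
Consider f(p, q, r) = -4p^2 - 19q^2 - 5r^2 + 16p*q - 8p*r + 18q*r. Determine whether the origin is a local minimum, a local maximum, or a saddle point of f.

local maximum

The Hessian at the origin is H = [[-8, 16, -8], [16, -38, 18], [-8, 18, -10]].
Symmetric row and column elimination reduces H to a congruent diagonal form with pivots -8, -6, -4/3.
So there are 3 negative pivots.
H is negative definite, so the origin is a strict local maximum.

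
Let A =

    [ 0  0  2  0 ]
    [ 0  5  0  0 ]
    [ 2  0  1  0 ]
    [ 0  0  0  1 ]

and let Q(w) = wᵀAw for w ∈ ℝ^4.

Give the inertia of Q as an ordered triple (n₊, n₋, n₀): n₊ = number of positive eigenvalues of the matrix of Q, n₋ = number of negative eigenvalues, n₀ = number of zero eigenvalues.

(3, 1, 0)

By Sylvester's law of inertia any congruent diagonalization of A has 3 positive, 1 negative and 0 zero entries.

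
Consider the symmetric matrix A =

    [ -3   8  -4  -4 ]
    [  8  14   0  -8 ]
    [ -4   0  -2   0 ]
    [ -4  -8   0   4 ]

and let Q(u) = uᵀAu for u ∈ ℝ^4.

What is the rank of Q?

Symmetric row and column elimination reduces A to a congruent diagonal form with pivots -3, 106/3, 6/53, -4/3.
That gives 2 positive, 2 negative pivots.
The rank is the number of nonzero pivots: 4.

4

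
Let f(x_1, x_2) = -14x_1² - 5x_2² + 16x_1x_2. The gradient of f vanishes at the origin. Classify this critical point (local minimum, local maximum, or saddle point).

The Hessian at the origin is H = [[-28, 16], [16, -10]].
det H = -28·-10 − (16)² = 24 > 0 and H[1,1] = -28 < 0, so H is negative definite.
Therefore the origin is a local maximum.

local maximum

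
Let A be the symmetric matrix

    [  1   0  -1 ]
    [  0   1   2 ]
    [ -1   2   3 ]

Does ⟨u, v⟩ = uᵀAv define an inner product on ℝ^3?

An LDLᵀ factorisation of A has diagonal entries 1, 1, -2.
That gives 2 positive, 1 negative pivots.
Hence Q is indefinite.
⟨·,·⟩ is an inner product exactly when A is positive definite.

no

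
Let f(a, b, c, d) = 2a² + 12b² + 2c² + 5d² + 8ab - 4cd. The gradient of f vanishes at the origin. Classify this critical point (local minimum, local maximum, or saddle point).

local minimum

The Hessian at the origin is H = [[4, 8, 0, 0], [8, 24, 0, 0], [0, 0, 4, -4], [0, 0, -4, 10]].
Applying the same elementary operations to the rows and columns of H produces a congruent diagonal matrix with entries 4, 8, 4, 6.
So there are 4 positive pivots.
H is positive definite, so the origin is a strict local minimum.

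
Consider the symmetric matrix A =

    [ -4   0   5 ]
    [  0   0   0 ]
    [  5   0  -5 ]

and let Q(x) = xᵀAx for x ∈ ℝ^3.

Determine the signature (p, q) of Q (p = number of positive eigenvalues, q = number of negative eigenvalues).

(1, 1)

Row-reducing A symmetrically gives the diagonal entries -4, 0, 5/4.
So there are 1 positive, 1 negative, 1 zero pivots.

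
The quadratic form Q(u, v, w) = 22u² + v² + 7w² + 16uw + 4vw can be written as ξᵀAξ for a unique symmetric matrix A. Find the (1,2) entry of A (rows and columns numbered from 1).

The coefficient of u·v in Q is 0. For a symmetric A this equals A[1,2] + A[2,1] = 2·A[1,2].
So A[1,2] = 0/2 = 0.

0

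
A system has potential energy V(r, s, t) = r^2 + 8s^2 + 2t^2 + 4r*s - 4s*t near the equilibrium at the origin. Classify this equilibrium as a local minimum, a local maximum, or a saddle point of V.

local minimum

The Hessian at the origin is H = [[2, 4, 0], [4, 16, -4], [0, -4, 4]].
Symmetric row and column elimination reduces H to a congruent diagonal form with pivots 2, 8, 2.
Counting signs: 3 positive.
H is positive definite, so the origin is a strict local minimum.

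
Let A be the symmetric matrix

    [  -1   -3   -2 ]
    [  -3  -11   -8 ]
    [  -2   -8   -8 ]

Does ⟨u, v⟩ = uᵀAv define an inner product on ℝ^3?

Leading principal minors: Δ_1 = -1, Δ_2 = 2, Δ_3 = -4.
The signs alternate starting with Δ_1 < 0, so by Sylvester's criterion Q is negative definite.
⟨·,·⟩ is an inner product exactly when A is positive definite.

no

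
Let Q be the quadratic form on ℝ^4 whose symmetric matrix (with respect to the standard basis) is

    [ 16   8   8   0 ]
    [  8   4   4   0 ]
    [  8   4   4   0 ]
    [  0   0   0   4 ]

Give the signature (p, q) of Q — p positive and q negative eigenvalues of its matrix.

Row-reducing A symmetrically gives the diagonal entries 16, 0, 0, 4.
That gives 2 positive, 2 zero pivots.

(2, 0)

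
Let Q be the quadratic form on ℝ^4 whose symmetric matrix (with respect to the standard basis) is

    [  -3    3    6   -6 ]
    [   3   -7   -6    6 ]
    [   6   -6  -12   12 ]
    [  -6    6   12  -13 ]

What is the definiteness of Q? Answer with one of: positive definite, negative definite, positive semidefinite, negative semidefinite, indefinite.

negative semidefinite

Symmetric row and column elimination reduces A to a congruent diagonal form with pivots -3, -4, 0, -1.
That gives 3 negative, 1 zero pivots.
Hence Q is negative semidefinite.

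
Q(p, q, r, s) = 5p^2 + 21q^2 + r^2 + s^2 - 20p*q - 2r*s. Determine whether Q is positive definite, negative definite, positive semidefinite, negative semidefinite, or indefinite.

positive semidefinite

The symmetric matrix is A = [[5, -10, 0, 0], [-10, 21, 0, 0], [0, 0, 1, -1], [0, 0, -1, 1]].
Row-reducing A symmetrically gives the diagonal entries 5, 1, 1, 0.
So there are 3 positive, 1 zero pivots.
Hence Q is positive semidefinite.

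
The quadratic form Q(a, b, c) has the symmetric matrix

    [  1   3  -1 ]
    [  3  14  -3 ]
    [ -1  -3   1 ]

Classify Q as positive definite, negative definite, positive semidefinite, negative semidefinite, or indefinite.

Symmetric row and column elimination reduces A to a congruent diagonal form with pivots 1, 5, 0.
So there are 2 positive, 1 zero pivots.
Hence Q is positive semidefinite.

positive semidefinite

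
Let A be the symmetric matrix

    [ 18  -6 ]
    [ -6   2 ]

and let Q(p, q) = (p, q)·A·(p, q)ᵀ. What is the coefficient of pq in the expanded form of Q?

-12

The coefficient of pq is A[1,2] + A[2,1] = 2·(-6) = -12.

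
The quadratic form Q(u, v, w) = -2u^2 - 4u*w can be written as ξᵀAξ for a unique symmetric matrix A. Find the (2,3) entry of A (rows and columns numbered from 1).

0

The coefficient of v·w in Q is 0. For a symmetric A this equals A[2,3] + A[3,2] = 2·A[2,3].
So A[2,3] = 0/2 = 0.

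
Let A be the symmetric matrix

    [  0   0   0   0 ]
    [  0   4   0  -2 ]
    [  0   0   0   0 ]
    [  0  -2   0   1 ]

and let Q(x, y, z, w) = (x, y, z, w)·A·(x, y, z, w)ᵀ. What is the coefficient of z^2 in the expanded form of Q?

The coefficient of z^2 is the diagonal entry A[3,3] = 0.

0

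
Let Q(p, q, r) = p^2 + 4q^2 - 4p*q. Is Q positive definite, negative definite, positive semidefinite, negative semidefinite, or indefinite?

The associated matrix is A = [[1, -2, 0], [-2, 4, 0], [0, 0, 0]].
Row-reducing A symmetrically gives the diagonal entries 1, 0, 0.
Counting signs: 1 positive, 2 zero.
Hence Q is positive semidefinite.

positive semidefinite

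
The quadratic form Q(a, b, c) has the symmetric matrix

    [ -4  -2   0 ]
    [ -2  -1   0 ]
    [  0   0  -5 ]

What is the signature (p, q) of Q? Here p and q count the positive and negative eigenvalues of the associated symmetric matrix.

Congruent diagonalization of A (simultaneous row and column reduction) yields pivots -4, 0, -5.
Counting signs: 2 negative, 1 zero.

(0, 2)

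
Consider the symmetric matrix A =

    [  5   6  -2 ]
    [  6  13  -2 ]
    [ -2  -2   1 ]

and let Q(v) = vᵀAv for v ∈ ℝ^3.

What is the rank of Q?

3

Symmetric row and column elimination reduces A to a congruent diagonal form with pivots 5, 29/5, 5/29.
Counting signs: 3 positive.
The rank is the number of nonzero pivots: 3.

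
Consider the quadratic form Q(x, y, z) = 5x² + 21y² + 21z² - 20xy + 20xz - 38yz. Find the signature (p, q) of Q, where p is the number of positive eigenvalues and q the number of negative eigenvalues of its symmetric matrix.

The symmetric matrix is A = [[5, -10, 10], [-10, 21, -19], [10, -19, 21]].
Congruent diagonalization of A (simultaneous row and column reduction) yields pivots 5, 1, 0.
So there are 2 positive, 1 zero pivots.

(2, 0)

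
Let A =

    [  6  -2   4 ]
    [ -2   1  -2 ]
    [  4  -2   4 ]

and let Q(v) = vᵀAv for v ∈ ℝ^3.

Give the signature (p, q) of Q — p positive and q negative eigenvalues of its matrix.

(2, 0)

Row-reducing A symmetrically gives the diagonal entries 6, 1/3, 0.
So there are 2 positive, 1 zero pivots.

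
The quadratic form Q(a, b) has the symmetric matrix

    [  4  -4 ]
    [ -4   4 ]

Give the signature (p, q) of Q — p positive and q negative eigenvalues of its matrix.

(1, 0)

Applying the same elementary operations to the rows and columns of A produces a congruent diagonal matrix with entries 4, 0.
That gives 1 positive, 1 zero pivots.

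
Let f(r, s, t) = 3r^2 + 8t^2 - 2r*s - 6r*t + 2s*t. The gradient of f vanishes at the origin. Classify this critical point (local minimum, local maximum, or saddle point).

saddle point

The Hessian at the origin is H = [[6, -2, -6], [-2, 0, 2], [-6, 2, 16]].
Applying the same elementary operations to the rows and columns of H produces a congruent diagonal matrix with entries 6, -2/3, 10.
Counting signs: 2 positive, 1 negative.
H is indefinite, so the origin is a saddle point.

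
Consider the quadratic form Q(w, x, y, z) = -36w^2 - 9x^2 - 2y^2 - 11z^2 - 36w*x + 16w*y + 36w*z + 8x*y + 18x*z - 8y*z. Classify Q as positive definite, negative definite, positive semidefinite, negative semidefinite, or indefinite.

negative semidefinite

The symmetric matrix is A = [[-36, -18, 8, 18], [-18, -9, 4, 9], [8, 4, -2, -4], [18, 9, -4, -11]].
Symmetric row and column elimination reduces A to a congruent diagonal form with pivots -36, 0, -2/9, -2.
Counting signs: 3 negative, 1 zero.
Hence Q is negative semidefinite.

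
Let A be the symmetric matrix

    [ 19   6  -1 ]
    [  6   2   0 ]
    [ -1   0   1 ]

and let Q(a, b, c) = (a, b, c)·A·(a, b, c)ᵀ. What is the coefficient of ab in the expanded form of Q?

The coefficient of ab is A[1,2] + A[2,1] = 2·6 = 12.

12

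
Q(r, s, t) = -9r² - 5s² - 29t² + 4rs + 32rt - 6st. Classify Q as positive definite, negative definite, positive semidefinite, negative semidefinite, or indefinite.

negative definite

The symmetric matrix is A = [[-9, 2, 16], [2, -5, -3], [16, -3, -29]].
Applying the same elementary operations to the rows and columns of A produces a congruent diagonal matrix with entries -9, -41/9, -20/41.
Counting signs: 3 negative.
Hence Q is negative definite.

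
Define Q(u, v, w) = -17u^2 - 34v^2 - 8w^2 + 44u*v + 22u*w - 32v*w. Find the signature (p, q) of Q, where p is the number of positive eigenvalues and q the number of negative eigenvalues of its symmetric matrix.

The symmetric matrix is A = [[-17, 22, 11], [22, -34, -16], [11, -16, -8]].
Row-reducing A symmetrically gives the diagonal entries -17, -94/17, -15/47.
Counting signs: 3 negative.

(0, 3)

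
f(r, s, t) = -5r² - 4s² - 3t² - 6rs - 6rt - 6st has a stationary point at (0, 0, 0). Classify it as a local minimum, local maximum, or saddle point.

The Hessian at the origin is H = [[-10, -6, -6], [-6, -8, -6], [-6, -6, -6]].
Applying the same elementary operations to the rows and columns of H produces a congruent diagonal matrix with entries -10, -22/5, -12/11.
That gives 3 negative pivots.
H is negative definite, so the origin is a strict local maximum.

local maximum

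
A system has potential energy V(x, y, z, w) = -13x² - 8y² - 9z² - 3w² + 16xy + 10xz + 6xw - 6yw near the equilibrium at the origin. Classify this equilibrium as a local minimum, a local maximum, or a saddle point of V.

The Hessian at the origin is H = [[-26, 16, 10, 6], [16, -16, 0, -6], [10, 0, -18, 0], [6, -6, 0, -6]].
Row-reducing H symmetrically gives the diagonal entries -26, -80/13, -8, -15/4.
So there are 4 negative pivots.
H is negative definite, so the origin is a strict local maximum.

local maximum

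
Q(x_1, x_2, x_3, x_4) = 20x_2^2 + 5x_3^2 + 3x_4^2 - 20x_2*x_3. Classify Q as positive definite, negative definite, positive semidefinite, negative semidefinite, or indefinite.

Write A = [[0, 0, 0, 0], [0, 20, -10, 0], [0, -10, 5, 0], [0, 0, 0, 3]].
Symmetric row and column elimination reduces A to a congruent diagonal form with pivots 0, 20, 0, 3.
Counting signs: 2 positive, 2 zero.
Hence Q is positive semidefinite.

positive semidefinite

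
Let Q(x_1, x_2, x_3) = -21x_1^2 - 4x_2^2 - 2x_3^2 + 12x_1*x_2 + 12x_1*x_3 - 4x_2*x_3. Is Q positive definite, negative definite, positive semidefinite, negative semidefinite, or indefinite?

negative definite

The associated matrix is A = [[-21, 6, 6], [6, -4, -2], [6, -2, -2]].
An LDLᵀ factorisation of A has diagonal entries -21, -16/7, -1/4.
So there are 3 negative pivots.
Hence Q is negative definite.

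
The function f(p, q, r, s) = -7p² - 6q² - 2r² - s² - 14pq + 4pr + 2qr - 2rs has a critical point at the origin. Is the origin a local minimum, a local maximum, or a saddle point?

The Hessian at the origin is H = [[-14, -14, 4, 0], [-14, -12, 2, 0], [4, 2, -4, -2], [0, 0, -2, -2]].
An LDLᵀ factorisation of H has diagonal entries -14, 2, -34/7, -20/17.
So there are 1 positive, 3 negative pivots.
H is indefinite, so the origin is a saddle point.

saddle point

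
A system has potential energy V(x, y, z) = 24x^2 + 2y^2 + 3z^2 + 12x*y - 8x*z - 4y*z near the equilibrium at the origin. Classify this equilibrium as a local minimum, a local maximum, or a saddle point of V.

local minimum

The Hessian at the origin is H = [[48, 12, -8], [12, 4, -4], [-8, -4, 6]].
Congruent diagonalization of H (simultaneous row and column reduction) yields pivots 48, 1, 2/3.
So there are 3 positive pivots.
H is positive definite, so the origin is a strict local minimum.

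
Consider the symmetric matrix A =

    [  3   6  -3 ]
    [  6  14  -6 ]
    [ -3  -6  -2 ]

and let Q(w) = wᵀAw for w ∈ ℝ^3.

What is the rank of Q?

Row-reducing A symmetrically gives the diagonal entries 3, 2, -5.
That gives 2 positive, 1 negative pivots.
The rank is the number of nonzero pivots: 3.

3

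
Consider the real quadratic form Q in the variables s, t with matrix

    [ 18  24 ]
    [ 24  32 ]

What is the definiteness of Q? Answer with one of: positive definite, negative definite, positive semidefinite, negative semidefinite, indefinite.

positive semidefinite

For the 2×2 matrix [[18, 24], [24, 32]]: det = 18·32 − (24)² = 0, trace = 50.
det = 0 so one eigenvalue is zero; the form is semidefinite with the sign of the trace.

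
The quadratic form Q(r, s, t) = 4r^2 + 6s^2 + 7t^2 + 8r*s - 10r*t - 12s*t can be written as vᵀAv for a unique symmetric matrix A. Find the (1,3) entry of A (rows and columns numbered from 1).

The coefficient of r·t in Q is -10. For a symmetric A this equals A[1,3] + A[3,1] = 2·A[1,3].
So A[1,3] = -10/2 = -5.

-5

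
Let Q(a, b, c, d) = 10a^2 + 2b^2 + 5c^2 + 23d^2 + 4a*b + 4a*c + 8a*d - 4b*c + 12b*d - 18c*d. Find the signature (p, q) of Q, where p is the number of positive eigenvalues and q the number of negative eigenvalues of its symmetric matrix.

The associated matrix is A = [[10, 2, 2, 4], [2, 2, -2, 6], [2, -2, 5, -9], [4, 6, -9, 23]].
An LDLᵀ factorisation of A has diagonal entries 10, 8/5, 1, 1/2.
Counting signs: 4 positive.

(4, 0)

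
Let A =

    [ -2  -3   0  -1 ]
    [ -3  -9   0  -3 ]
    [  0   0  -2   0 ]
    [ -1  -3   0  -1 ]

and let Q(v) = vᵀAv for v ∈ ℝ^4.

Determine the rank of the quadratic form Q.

Row-reducing A symmetrically gives the diagonal entries -2, -9/2, -2, 0.
That gives 3 negative, 1 zero pivots.
The rank is the number of nonzero pivots: 3.

3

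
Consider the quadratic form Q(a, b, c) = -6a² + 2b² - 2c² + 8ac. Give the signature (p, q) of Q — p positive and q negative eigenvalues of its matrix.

(2, 1)

Write A = [[-6, 0, 4], [0, 2, 0], [4, 0, -2]].
An LDLᵀ factorisation of A has diagonal entries -6, 2, 2/3.
Counting signs: 2 positive, 1 negative.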